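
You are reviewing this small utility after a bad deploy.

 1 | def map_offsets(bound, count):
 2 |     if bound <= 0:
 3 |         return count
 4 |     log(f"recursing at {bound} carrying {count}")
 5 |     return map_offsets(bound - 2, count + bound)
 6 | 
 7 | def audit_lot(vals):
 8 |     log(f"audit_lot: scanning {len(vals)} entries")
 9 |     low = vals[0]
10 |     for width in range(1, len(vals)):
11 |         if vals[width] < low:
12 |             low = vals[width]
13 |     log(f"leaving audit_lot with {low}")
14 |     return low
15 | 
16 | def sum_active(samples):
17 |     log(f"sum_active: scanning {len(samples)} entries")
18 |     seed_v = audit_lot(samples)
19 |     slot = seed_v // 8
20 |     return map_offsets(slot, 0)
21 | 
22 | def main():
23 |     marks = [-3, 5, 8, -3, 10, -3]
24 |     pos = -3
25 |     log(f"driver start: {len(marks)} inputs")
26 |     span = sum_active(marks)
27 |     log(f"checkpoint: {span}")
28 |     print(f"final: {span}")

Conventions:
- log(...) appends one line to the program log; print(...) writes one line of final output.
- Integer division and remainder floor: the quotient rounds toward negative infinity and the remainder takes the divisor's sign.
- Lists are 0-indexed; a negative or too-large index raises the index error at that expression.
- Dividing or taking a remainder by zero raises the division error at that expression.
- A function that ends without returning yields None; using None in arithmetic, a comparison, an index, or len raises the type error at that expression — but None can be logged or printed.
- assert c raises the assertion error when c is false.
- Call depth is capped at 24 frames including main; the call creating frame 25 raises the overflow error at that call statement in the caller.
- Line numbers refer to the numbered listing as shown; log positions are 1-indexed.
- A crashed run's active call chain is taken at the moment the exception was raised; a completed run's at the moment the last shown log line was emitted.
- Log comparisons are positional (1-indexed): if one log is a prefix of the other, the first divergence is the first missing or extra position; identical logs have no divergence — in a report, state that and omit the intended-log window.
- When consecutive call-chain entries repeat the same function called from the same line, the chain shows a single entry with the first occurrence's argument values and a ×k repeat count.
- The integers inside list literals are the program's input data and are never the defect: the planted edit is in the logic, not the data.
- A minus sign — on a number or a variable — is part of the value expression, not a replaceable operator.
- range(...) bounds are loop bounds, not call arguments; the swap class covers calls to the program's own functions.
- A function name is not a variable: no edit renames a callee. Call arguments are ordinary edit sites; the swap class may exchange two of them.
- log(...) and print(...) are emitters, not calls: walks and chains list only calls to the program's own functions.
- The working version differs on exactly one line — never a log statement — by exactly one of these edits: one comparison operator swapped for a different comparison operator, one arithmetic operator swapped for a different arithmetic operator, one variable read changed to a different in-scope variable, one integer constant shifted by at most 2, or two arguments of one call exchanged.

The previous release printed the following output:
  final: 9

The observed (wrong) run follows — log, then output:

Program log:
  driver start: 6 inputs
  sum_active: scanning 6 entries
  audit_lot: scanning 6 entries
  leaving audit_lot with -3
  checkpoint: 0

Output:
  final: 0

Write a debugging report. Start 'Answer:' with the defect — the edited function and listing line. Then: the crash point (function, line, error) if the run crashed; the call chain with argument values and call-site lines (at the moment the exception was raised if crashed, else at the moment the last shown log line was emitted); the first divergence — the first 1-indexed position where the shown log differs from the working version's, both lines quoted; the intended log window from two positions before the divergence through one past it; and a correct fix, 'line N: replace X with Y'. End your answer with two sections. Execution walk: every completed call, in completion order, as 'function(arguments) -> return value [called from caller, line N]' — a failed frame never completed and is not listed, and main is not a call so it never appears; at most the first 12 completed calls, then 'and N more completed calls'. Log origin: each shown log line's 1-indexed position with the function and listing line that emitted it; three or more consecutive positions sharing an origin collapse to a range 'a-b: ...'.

Answer: the defect is in sum_active at line 19.
Key fact: Log line 5 is where behavior first shows: 'checkpoint: 0' appears instead of 'recursing at 5 carrying 0'.
Call chain: main.
First divergence: at position 5 the run shows 'checkpoint: 0' where the working version logs 'recursing at 5 carrying 0'.
Intended log window:
  3: audit_lot: scanning 6 entries
  4: leaving audit_lot with -3
  5: recursing at 5 carrying 0
  6: recursing at 3 carrying 5
Execution walk:
  audit_lot([-3, 5, 8, -3, 10, -3]) -> -3  [called from sum_active, line 18]
  map_offsets(-1, 0) -> 0  [called from sum_active, line 20]
  sum_active([-3, 5, 8, -3, 10, -3]) -> 0  [called from main, line 26]
Log line origins:
  1 — main, line 25
  2 — sum_active, line 17
  3 — audit_lot, line 8
  4 — audit_lot, line 13
  5 — main, line 27
A correct fix: line 19: replace `//` with `%`.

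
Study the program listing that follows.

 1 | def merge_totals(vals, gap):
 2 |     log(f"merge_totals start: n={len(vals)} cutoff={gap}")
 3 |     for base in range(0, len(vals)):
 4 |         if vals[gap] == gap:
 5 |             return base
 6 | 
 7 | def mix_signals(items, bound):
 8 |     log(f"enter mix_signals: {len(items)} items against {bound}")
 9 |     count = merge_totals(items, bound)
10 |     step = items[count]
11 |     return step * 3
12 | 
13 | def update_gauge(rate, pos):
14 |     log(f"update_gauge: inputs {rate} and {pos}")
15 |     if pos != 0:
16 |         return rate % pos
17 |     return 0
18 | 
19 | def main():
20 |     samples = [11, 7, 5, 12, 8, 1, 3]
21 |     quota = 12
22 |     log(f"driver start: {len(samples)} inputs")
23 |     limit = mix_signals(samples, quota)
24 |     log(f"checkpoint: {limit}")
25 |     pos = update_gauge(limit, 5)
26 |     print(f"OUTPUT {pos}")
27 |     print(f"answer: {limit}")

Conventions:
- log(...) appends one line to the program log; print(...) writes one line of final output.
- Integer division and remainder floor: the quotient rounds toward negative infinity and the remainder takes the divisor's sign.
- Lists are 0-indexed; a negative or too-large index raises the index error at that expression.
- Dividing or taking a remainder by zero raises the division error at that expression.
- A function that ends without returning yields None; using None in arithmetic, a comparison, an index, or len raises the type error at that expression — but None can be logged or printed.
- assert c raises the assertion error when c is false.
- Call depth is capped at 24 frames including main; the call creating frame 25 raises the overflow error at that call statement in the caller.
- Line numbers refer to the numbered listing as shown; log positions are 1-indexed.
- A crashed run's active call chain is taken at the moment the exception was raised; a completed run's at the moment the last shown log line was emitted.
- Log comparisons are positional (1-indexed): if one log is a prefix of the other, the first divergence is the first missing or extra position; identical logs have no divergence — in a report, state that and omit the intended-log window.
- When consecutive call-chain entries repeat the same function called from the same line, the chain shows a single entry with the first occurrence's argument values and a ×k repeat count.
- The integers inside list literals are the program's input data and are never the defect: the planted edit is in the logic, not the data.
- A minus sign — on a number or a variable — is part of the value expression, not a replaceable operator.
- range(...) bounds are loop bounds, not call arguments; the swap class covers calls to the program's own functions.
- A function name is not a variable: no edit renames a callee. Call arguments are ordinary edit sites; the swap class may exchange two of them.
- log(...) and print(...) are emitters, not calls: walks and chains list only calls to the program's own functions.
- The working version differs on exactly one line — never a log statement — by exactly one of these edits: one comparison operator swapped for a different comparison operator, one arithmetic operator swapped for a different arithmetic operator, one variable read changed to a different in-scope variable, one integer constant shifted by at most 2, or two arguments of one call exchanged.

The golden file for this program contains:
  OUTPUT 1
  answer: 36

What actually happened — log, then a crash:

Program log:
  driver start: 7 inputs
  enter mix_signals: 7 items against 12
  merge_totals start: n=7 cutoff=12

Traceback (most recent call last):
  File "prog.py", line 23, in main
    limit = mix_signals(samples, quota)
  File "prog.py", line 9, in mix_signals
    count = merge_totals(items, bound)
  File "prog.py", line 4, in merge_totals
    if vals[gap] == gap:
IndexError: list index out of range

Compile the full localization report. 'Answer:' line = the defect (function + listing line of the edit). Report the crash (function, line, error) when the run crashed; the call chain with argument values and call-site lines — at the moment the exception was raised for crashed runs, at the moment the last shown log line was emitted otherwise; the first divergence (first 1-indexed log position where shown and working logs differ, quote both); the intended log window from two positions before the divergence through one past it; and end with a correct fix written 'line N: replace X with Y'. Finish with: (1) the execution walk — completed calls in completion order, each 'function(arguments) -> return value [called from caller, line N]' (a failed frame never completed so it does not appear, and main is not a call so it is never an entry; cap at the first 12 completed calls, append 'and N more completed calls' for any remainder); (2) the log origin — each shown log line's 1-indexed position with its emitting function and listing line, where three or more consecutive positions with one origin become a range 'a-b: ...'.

Answer: the defect is in merge_totals at line 4.
The tell: A complete run would log 'checkpoint: 36' next, but this one stopped at 3 lines.
Crash: merge_totals, line 4, IndexError.
Call chain: main -> mix_signals([11, 7, 5, 12, 8, 1, 3], 12) (called at line 23) -> merge_totals([11, 7, 5, 12, 8, 1, 3], 12) (called at line 9).
First divergence: position 4 — after 3 matching lines the faulty run goes silent; intended next line 'checkpoint: 36'.
Intended log window:
  2: enter mix_signals: 7 items against 12
  3: merge_totals start: n=7 cutoff=12
  4: checkpoint: 36
  5: update_gauge: inputs 36 and 5
Execution walk:
  (no call completed)
Log line origins:
  1: logged in main at line 22
  2: logged in mix_signals at line 8
  3: logged in merge_totals at line 2
A correct fix: line 4: replace `vals[gap]` with `vals[base]`.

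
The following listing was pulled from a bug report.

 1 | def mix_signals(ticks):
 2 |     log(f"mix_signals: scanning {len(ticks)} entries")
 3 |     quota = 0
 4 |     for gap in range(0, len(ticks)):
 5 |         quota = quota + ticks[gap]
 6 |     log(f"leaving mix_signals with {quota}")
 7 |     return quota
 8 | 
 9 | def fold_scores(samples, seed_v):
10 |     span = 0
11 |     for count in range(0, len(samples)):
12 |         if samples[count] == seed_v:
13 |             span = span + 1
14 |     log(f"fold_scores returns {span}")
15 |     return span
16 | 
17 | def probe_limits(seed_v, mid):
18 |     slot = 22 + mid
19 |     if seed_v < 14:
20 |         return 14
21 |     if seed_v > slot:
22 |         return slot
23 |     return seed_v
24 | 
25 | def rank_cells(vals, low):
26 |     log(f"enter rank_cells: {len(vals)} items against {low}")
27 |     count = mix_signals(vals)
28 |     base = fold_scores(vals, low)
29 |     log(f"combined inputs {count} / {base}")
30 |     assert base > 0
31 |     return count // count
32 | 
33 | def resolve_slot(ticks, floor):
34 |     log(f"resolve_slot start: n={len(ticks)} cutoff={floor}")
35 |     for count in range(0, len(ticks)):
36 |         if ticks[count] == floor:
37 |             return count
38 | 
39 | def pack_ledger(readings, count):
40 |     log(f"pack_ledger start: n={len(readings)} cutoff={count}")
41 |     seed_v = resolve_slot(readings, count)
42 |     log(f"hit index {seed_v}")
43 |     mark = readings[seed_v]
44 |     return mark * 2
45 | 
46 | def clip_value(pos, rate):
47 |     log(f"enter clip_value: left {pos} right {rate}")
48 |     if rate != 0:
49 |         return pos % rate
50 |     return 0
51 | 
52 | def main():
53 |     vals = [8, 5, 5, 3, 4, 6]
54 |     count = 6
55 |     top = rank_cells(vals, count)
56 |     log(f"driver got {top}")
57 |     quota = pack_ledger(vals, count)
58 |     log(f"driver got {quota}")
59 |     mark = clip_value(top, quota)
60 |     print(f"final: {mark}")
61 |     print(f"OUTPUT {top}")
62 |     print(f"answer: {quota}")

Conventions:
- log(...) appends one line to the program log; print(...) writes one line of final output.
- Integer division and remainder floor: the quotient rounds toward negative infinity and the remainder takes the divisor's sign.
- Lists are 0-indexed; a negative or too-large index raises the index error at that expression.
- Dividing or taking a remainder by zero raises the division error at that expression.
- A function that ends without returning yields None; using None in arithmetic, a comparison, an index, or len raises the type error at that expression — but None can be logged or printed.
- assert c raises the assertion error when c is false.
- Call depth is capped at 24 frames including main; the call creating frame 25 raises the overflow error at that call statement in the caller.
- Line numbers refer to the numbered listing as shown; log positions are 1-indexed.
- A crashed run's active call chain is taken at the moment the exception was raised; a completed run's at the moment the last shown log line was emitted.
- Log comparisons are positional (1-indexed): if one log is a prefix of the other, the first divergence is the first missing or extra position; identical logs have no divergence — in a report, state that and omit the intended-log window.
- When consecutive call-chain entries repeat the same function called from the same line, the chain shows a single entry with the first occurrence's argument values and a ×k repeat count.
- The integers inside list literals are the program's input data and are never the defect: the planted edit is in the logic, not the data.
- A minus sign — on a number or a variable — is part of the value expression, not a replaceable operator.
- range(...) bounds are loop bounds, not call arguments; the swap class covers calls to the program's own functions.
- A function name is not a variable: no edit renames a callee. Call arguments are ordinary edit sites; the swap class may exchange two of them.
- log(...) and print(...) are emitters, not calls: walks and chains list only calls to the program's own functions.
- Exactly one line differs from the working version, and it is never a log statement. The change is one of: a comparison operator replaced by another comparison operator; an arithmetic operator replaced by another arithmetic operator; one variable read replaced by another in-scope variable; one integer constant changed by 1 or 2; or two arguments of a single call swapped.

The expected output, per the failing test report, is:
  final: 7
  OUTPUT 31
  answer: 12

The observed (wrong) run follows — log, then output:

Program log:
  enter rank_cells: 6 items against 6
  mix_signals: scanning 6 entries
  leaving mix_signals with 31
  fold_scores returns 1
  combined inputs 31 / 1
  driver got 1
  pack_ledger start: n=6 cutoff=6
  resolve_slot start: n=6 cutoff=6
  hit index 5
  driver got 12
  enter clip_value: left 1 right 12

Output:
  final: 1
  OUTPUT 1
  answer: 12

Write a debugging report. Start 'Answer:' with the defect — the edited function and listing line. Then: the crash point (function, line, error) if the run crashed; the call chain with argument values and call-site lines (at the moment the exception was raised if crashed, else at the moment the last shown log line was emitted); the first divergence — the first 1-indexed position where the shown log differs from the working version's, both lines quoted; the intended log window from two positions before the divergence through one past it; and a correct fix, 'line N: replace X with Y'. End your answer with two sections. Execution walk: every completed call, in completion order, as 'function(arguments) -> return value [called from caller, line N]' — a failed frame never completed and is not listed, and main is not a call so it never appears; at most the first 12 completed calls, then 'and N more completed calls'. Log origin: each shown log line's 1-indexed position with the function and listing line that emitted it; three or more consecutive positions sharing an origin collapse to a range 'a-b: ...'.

Answer: the defect is in rank_cells at line 31.
Core observation: Position 6 is the first bad log line: 'driver got 1' should read 'driver got 31'.
Call chain: main -> clip_value(1, 12) (called at line 59).
First divergence: at position 6 the run shows 'driver got 1' where the working version logs 'driver got 31'.
Intended log window:
  4: fold_scores returns 1
  5: combined inputs 31 / 1
  6: driver got 31
  7: pack_ledger start: n=6 cutoff=6
Execution walk:
  mix_signals([8, 5, 5, 3, 4, 6]) -> 31  [called from rank_cells, line 27]
  fold_scores([8, 5, 5, 3, 4, 6], 6) -> 1  [called from rank_cells, line 28]
  rank_cells([8, 5, 5, 3, 4, 6], 6) -> 1  [called from main, line 55]
  resolve_slot([8, 5, 5, 3, 4, 6], 6) -> 5  [called from pack_ledger, line 41]
  pack_ledger([8, 5, 5, 3, 4, 6], 6) -> 12  [called from main, line 57]
  clip_value(1, 12) -> 1  [called from main, line 59]
Log origins:
  1: emitted by rank_cells (line 26)
  2: emitted by mix_signals (line 2)
  3: emitted by mix_signals (line 6)
  4: emitted by fold_scores (line 14)
  5: emitted by rank_cells (line 29)
  6: emitted by main (line 56)
  7: emitted by pack_ledger (line 40)
  8: emitted by resolve_slot (line 34)
  9: emitted by pack_ledger (line 42)
  10: emitted by main (line 58)
  11: emitted by clip_value (line 47)
A correct fix: line 31: replace `count // count` with `count // base`.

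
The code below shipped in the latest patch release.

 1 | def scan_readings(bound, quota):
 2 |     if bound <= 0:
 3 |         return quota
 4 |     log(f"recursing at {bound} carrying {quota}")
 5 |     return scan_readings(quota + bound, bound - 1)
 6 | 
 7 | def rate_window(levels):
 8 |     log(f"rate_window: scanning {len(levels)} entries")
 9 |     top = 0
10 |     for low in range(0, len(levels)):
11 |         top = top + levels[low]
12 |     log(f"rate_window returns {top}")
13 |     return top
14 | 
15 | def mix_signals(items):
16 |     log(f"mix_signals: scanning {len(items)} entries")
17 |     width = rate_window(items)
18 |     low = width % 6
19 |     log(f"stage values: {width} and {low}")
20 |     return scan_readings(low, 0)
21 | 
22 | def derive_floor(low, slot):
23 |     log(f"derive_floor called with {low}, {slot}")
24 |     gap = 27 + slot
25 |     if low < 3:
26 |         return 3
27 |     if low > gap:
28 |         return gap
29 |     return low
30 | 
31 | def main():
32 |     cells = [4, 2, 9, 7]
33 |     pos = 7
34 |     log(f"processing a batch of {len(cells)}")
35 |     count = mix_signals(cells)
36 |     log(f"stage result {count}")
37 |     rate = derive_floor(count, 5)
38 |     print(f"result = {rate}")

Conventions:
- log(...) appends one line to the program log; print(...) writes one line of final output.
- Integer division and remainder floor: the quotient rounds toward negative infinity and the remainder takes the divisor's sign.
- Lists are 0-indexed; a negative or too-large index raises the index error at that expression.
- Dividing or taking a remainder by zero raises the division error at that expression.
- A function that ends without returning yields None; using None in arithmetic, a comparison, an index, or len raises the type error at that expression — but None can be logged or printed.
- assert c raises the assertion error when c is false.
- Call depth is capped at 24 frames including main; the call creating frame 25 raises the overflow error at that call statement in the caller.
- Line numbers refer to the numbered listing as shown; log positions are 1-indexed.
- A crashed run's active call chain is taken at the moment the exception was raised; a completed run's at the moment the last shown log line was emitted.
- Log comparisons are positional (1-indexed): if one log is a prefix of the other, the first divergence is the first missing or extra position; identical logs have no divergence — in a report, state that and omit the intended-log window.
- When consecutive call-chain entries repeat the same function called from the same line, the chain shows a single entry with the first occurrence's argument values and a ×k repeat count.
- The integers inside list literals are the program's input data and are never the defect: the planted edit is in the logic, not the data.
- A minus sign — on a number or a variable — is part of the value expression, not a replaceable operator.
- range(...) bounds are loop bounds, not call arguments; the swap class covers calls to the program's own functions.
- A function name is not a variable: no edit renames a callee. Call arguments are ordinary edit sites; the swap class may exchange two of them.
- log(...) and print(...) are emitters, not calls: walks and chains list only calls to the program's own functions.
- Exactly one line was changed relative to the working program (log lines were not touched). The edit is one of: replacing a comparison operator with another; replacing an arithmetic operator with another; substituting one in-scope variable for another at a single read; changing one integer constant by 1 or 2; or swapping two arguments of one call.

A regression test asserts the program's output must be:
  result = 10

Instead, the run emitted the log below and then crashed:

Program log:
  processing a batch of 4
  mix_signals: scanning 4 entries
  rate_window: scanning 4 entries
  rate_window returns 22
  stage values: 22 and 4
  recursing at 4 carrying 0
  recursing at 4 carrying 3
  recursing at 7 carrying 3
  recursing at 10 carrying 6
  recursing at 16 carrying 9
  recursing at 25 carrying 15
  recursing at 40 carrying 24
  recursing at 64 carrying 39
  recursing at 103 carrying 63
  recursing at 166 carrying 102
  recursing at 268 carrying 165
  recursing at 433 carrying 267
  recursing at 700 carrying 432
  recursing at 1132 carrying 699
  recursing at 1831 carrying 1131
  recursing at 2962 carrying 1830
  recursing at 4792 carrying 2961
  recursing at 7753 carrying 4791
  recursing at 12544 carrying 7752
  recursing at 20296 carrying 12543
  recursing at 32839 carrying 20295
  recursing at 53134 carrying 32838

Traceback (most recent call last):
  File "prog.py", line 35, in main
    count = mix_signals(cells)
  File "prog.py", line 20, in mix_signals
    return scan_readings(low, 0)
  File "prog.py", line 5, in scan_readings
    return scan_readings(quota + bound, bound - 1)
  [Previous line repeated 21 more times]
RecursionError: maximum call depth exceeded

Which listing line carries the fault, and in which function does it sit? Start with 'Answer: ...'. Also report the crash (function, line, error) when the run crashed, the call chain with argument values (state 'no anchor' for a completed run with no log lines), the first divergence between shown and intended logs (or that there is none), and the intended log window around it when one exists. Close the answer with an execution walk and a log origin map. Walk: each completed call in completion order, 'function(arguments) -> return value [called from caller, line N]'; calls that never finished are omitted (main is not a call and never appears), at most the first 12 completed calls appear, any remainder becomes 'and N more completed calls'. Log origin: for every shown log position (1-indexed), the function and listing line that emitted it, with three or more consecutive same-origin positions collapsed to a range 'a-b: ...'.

Answer: the defect is in scan_readings at line 5.
Core observation: The earliest visible damage is log position 7 — 'recursing at 4 carrying 3' rather than the intended 'recursing at 3 carrying 4'.
Crash: scan_readings, line 5, RecursionError.
Call chain: main -> mix_signals([4, 2, 9, 7]) (called at line 35) -> scan_readings(4, 0) (called at line 20) -> scan_readings(4, 3) (called at line 5) ×21.
First divergence: at position 7 the run shows 'recursing at 4 carrying 3' where the working version logs 'recursing at 3 carrying 4'.
Intended log window:
  5: stage values: 22 and 4
  6: recursing at 4 carrying 0
  7: recursing at 3 carrying 4
  8: recursing at 2 carrying 7
Execution walk:
  rate_window([4, 2, 9, 7]) -> 22  [called from mix_signals, line 17]
Log origin:
  1 — main, line 34
  2 — mix_signals, line 16
  3 — rate_window, line 8
  4 — rate_window, line 12
  5 — mix_signals, line 19
  6-27 — scan_readings, line 4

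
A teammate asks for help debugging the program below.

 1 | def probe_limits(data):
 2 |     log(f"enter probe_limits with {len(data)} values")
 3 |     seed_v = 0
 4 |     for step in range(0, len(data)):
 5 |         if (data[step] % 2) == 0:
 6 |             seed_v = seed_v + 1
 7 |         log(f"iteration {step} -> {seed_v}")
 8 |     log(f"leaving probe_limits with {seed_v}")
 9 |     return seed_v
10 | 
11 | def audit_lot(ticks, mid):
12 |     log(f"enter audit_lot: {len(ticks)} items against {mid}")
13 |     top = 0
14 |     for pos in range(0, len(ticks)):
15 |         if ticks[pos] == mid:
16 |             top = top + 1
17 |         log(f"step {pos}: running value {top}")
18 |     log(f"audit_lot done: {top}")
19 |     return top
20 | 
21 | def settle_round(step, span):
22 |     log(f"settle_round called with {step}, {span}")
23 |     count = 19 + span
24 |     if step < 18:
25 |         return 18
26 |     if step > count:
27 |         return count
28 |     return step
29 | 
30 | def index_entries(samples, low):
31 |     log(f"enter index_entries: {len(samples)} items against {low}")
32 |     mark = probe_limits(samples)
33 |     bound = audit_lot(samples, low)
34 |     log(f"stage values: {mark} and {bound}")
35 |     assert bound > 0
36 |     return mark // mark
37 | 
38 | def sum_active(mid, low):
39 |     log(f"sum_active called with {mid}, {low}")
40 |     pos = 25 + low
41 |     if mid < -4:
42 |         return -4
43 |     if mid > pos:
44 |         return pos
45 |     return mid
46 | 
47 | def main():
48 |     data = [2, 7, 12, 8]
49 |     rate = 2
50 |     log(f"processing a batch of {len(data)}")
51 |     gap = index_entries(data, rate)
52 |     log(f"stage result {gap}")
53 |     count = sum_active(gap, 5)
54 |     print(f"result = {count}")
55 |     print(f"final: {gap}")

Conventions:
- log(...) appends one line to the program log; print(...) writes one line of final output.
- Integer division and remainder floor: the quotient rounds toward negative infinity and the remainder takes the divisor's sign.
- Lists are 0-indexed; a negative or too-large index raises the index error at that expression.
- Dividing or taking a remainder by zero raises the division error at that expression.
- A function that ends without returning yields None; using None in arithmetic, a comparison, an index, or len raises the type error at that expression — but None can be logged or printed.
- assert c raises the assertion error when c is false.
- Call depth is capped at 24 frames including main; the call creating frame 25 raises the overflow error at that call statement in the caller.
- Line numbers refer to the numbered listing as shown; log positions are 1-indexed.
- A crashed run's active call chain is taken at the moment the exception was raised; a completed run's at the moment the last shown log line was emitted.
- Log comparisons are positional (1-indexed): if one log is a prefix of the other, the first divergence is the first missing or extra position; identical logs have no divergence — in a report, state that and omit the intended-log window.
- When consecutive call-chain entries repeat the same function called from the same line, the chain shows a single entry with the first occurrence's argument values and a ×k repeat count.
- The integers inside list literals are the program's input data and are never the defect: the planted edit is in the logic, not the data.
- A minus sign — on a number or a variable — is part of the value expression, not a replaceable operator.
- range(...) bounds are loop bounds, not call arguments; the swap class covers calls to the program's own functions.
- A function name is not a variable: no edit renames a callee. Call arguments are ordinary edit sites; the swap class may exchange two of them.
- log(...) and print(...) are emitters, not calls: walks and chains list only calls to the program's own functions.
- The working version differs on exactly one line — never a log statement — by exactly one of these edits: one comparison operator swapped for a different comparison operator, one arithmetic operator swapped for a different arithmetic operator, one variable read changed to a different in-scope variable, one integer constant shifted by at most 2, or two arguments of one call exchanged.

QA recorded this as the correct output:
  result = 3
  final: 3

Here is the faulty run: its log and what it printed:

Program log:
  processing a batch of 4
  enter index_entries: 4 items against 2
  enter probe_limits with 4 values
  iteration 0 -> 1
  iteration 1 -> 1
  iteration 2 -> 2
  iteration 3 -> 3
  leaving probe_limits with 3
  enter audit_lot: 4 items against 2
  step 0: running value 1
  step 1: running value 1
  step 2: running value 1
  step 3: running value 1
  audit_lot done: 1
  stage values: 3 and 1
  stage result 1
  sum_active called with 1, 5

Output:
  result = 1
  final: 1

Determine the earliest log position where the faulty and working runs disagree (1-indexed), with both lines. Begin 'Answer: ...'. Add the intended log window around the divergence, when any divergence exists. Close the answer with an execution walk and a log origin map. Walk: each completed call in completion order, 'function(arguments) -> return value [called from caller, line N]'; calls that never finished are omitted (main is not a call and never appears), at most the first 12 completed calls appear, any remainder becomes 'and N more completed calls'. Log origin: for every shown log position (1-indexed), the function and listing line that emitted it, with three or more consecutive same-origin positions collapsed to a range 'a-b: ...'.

Answer: at position 16 the run shows 'stage result 1' where the working version logs 'stage result 3'.
Intended log window:
  14: audit_lot done: 1
  15: stage values: 3 and 1
  16: stage result 3
  17: sum_active called with 3, 5
Execution walk:
  probe_limits([2, 7, 12, 8]) -> 3  [called from index_entries, line 32]
  audit_lot([2, 7, 12, 8], 2) -> 1  [called from index_entries, line 33]
  index_entries([2, 7, 12, 8], 2) -> 1  [called from main, line 51]
  sum_active(1, 5) -> 1  [called from main, line 53]
Origin of each log line:
  1: logged in main at line 50
  2: logged in index_entries at line 31
  3: logged in probe_limits at line 2
  4-7: logged in probe_limits at line 7
  8: logged in probe_limits at line 8
  9: logged in audit_lot at line 12
  10-13: logged in audit_lot at line 17
  14: logged in audit_lot at line 18
  15: logged in index_entries at line 34
  16: logged in main at line 52
  17: logged in sum_active at line 39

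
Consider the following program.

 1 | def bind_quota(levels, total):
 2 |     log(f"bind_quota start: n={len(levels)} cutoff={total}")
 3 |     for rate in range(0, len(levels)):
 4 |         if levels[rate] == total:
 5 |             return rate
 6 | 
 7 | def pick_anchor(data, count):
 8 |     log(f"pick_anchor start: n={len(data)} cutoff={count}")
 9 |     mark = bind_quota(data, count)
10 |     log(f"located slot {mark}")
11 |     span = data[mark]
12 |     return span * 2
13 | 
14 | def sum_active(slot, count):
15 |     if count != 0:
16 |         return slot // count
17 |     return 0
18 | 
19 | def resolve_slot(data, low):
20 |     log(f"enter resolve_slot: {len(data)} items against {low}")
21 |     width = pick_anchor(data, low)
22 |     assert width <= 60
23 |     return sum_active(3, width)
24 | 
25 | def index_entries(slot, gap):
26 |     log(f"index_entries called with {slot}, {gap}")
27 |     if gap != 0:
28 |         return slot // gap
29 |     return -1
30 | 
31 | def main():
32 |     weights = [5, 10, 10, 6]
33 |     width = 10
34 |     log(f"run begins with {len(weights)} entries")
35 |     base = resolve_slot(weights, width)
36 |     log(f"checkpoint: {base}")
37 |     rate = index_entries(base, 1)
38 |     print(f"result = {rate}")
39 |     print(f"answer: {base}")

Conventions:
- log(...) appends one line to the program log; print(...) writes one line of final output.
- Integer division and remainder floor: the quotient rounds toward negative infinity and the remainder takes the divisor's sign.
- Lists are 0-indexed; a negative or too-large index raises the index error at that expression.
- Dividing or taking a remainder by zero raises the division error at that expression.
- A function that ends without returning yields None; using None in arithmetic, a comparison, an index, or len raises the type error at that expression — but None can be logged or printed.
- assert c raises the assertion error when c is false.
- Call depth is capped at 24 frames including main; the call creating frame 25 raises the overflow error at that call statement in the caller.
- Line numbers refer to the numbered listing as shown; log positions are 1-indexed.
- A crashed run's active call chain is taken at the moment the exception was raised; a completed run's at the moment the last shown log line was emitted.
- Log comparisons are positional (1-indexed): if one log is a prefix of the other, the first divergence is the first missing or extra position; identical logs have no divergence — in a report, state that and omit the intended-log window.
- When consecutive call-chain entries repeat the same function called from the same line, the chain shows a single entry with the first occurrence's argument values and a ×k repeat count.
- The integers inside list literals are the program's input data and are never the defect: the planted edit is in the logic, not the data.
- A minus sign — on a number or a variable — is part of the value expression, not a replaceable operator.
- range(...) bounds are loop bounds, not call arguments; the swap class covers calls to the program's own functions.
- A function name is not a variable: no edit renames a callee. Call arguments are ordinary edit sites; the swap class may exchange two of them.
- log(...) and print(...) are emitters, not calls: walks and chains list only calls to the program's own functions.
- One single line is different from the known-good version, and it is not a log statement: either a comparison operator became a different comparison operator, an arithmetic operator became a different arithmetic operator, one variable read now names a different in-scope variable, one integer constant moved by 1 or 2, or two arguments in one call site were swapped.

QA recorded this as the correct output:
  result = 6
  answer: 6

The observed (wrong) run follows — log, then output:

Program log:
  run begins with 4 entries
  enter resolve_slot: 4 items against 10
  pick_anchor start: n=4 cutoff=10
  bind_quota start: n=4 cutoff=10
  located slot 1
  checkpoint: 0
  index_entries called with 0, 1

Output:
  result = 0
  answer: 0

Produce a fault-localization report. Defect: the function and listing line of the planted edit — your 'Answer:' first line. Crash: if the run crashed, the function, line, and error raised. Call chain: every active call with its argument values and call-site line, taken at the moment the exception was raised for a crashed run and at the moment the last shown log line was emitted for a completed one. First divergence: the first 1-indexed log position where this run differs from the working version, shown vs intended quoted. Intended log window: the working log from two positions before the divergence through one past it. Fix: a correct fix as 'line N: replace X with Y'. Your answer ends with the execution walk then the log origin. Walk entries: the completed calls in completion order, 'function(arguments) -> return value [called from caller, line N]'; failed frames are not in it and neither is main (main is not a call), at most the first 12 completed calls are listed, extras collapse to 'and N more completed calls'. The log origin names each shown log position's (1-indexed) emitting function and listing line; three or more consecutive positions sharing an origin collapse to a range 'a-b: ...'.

Answer: the defect is in resolve_slot at line 23.
Key fact: The log first diverges at position 6: the faulty run prints 'checkpoint: 0' where the working version prints 'checkpoint: 6'.
Call chain: main -> index_entries(0, 1) (called at line 37).
First divergence: position 6 — shown 'checkpoint: 0', intended 'checkpoint: 6'.
Intended log window:
  4: bind_quota start: n=4 cutoff=10
  5: located slot 1
  6: checkpoint: 6
  7: index_entries called with 6, 1
Execution walk:
  bind_quota([5, 10, 10, 6], 10) -> 1  [called from pick_anchor, line 9]
  pick_anchor([5, 10, 10, 6], 10) -> 20  [called from resolve_slot, line 21]
  sum_active(3, 20) -> 0  [called from resolve_slot, line 23]
  resolve_slot([5, 10, 10, 6], 10) -> 0  [called from main, line 35]
  index_entries(0, 1) -> 0  [called from main, line 37]
Log origin:
  1: emitted by main (line 34)
  2: emitted by resolve_slot (line 20)
  3: emitted by pick_anchor (line 8)
  4: emitted by bind_quota (line 2)
  5: emitted by pick_anchor (line 10)
  6: emitted by main (line 36)
  7: emitted by index_entries (line 26)
A correct fix: line 23: replace `sum_active(3, width)` with `sum_active(width, 3)`.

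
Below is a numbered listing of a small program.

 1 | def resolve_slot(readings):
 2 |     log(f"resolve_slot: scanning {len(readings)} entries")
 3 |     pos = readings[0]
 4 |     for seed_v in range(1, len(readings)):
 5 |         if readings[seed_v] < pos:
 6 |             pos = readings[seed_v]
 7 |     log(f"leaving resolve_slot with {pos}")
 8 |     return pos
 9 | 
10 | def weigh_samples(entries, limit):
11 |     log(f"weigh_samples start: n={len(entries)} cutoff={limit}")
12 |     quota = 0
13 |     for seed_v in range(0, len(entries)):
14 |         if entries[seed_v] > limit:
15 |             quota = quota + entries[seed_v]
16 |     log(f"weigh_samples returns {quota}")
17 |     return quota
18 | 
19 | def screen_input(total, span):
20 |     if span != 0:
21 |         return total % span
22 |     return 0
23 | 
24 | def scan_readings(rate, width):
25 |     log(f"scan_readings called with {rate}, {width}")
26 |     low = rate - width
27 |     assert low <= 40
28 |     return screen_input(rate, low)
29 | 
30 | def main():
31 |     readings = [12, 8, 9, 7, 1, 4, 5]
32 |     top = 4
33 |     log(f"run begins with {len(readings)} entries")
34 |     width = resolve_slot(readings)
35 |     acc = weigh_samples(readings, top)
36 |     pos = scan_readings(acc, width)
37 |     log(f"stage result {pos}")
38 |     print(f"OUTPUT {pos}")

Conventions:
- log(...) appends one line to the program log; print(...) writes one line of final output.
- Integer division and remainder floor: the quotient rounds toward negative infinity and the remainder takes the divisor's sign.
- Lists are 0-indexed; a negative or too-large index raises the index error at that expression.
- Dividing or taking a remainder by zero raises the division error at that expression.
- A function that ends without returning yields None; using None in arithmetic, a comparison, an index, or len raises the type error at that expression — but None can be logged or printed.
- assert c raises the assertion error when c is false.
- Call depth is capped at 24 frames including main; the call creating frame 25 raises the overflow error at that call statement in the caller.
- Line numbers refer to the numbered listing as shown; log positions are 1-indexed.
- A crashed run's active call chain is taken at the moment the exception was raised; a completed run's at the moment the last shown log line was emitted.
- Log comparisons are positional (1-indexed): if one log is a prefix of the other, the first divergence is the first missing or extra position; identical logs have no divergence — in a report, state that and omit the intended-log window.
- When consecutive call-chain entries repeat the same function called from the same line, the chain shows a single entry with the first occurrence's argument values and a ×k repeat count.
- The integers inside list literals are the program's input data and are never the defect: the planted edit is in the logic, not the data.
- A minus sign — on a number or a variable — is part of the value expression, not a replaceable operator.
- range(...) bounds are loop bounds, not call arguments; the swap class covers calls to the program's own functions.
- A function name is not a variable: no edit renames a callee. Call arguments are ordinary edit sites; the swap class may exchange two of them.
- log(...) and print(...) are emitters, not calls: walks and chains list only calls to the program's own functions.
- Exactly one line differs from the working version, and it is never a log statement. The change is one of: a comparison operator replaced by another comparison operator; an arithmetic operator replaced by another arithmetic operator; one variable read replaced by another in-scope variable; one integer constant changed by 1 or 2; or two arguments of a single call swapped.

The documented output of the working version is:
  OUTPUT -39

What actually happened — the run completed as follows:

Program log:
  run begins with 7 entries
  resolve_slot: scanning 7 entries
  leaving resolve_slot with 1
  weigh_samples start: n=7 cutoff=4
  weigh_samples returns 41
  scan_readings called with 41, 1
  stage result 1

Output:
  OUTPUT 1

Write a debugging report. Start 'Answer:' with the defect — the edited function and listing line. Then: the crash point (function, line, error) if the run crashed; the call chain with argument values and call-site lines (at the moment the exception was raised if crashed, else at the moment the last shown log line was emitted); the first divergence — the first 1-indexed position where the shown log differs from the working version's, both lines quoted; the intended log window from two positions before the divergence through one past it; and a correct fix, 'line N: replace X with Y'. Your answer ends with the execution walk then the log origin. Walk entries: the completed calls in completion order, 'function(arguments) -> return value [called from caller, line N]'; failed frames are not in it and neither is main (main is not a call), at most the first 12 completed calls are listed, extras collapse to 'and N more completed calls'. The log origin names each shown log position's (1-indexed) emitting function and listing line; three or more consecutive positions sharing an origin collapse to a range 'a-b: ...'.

Answer: the defect is in main at line 36.
Core observation: Everything matches until log position 6, which reads 'scan_readings called with 41, 1' in place of 'scan_readings called with 1, 41'.
Call chain: main.
First divergence: position 6; shown 'scan_readings called with 41, 1' vs intended 'scan_readings called with 1, 41'.
Intended log window:
  4: weigh_samples start: n=7 cutoff=4
  5: weigh_samples returns 41
  6: scan_readings called with 1, 41
  7: stage result -39
Execution walk:
  resolve_slot([12, 8, 9, 7, 1, 4, 5]) -> 1  [called from main, line 34]
  weigh_samples([12, 8, 9, 7, 1, 4, 5], 4) -> 41  [called from main, line 35]
  screen_input(41, 40) -> 1  [called from scan_readings, line 28]
  scan_readings(41, 1) -> 1  [called from main, line 36]
Origin of each log line:
  1: from main, line 33
  2: from resolve_slot, line 2
  3: from resolve_slot, line 7
  4: from weigh_samples, line 11
  5: from weigh_samples, line 16
  6: from scan_readings, line 25
  7: from main, line 37
A correct fix: line 36: replace `scan_readings(acc, width)` with `scan_readings(width, acc)`.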